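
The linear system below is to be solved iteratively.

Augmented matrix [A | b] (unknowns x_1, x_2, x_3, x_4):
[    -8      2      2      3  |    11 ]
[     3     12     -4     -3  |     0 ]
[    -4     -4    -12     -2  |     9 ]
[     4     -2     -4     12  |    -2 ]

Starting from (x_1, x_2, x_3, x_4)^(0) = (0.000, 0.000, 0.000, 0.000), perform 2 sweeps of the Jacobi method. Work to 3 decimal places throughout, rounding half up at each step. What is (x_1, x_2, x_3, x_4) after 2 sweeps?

Iteration 1:
  x_1 = (11 - (2)·0.000 - (2)·0.000 - (3)·0.000) / (-8) = -1.375
  x_2 = (0 - (3)·0.000 - (-4)·0.000 - (-3)·0.000) / (12) = 0.000
  x_3 = (9 - (-4)·0.000 - (-4)·0.000 - (-2)·0.000) / (-12) = -0.750
  x_4 = (-2 - (4)·0.000 - (-2)·0.000 - (-4)·0.000) / (12) = -0.167
Iteration 2:
  x_1 = (11 - (2)·0.000 - (2)·-0.750 - (3)·-0.167) / (-8) = -1.625
  x_2 = (0 - (3)·-1.375 - (-4)·-0.750 - (-3)·-0.167) / (12) = 0.052
  x_3 = (9 - (-4)·-1.375 - (-4)·0.000 - (-2)·-0.167) / (-12) = -0.264
  x_4 = (-2 - (4)·-1.375 - (-2)·0.000 - (-4)·-0.750) / (12) = 0.042

(-1.625, 0.052, -0.264, 0.042)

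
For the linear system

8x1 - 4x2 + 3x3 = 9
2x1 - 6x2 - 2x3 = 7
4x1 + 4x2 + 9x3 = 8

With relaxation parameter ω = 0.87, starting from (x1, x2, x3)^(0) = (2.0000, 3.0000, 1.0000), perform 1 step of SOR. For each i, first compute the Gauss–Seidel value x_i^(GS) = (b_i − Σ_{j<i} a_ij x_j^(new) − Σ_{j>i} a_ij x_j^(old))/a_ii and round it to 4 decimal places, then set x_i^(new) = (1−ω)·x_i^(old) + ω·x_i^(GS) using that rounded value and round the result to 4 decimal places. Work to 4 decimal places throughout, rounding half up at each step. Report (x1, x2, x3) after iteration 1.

(2.2175, -0.2719, 0.1511)

Iteration 1:
  x1: GS value = (9 - (-4)·3.0000 - (3)·1.0000) / (8) = 2.2500;  x1 ← (1−ω)·2.0000 + ω·2.2500 = 2.2175
  x2: GS value = (7 - (2)·2.2175 - (-2)·1.0000) / (-6) = -0.7608;  x2 ← (1−ω)·3.0000 + ω·-0.7608 = -0.2719
  x3: GS value = (8 - (4)·2.2175 - (4)·-0.2719) / (9) = 0.0242;  x3 ← (1−ω)·1.0000 + ω·0.0242 = 0.1511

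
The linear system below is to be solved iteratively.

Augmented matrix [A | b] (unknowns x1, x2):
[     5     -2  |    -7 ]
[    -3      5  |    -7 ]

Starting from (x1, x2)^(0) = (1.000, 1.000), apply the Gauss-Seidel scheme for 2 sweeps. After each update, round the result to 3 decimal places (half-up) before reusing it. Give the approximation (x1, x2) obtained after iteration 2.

(-2.200, -2.720)

Iteration 1:
  x1 = (-7 - (-2)·1.000) / (5) = -1.000
  x2 = (-7 - (-3)·-1.000) / (5) = -2.000
Iteration 2:
  x1 = (-7 - (-2)·-2.000) / (5) = -2.200
  x2 = (-7 - (-3)·-2.200) / (5) = -2.720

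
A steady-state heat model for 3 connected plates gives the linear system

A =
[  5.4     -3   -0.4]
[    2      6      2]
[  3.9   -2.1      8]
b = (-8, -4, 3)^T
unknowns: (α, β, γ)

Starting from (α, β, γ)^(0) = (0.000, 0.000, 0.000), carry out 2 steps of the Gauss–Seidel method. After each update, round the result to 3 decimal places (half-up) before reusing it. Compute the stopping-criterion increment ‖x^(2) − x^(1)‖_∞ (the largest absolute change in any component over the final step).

0.344

Iteration 1:
  α = (-8 - (-3)·0.000 - (-0.4)·0.000) / (5.4) = -1.481
  β = (-4 - (2)·-1.481 - (2)·0.000) / (6) = -0.173
  γ = (3 - (3.9)·-1.481 - (-2.1)·-0.173) / (8) = 1.052
Iteration 2:
  α = (-8 - (-3)·-0.173 - (-0.4)·1.052) / (5.4) = -1.500
  β = (-4 - (2)·-1.500 - (2)·1.052) / (6) = -0.517
  γ = (3 - (3.9)·-1.500 - (-2.1)·-0.517) / (8) = 0.971
Change: (-0.019, -0.344, -0.081) → max |·| = 0.344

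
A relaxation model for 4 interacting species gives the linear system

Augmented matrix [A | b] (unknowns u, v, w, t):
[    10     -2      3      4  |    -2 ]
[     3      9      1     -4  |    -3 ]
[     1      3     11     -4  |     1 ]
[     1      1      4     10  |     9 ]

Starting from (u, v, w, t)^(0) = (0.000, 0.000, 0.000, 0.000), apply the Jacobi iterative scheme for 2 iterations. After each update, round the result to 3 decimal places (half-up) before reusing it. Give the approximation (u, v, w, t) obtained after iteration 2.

Iteration 1:
  u = (-2 - (-2)·0.000 - (3)·0.000 - (4)·0.000) / (10) = -0.200
  v = (-3 - (3)·0.000 - (1)·0.000 - (-4)·0.000) / (9) = -0.333
  w = (1 - (1)·0.000 - (3)·0.000 - (-4)·0.000) / (11) = 0.091
  t = (9 - (1)·0.000 - (1)·0.000 - (4)·0.000) / (10) = 0.900
Iteration 2:
  u = (-2 - (-2)·-0.333 - (3)·0.091 - (4)·0.900) / (10) = -0.654
  v = (-3 - (3)·-0.200 - (1)·0.091 - (-4)·0.900) / (9) = 0.123
  w = (1 - (1)·-0.200 - (3)·-0.333 - (-4)·0.900) / (11) = 0.527
  t = (9 - (1)·-0.200 - (1)·-0.333 - (4)·0.091) / (10) = 0.917

(-0.654, 0.123, 0.527, 0.917)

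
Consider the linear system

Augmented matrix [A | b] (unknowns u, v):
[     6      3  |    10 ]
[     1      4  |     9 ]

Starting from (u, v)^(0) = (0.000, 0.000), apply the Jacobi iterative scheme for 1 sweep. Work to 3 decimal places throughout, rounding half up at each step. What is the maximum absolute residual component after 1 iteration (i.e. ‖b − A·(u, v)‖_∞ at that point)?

Iteration 1:
  u = (10 - (3)·0.000) / (6) = 1.667
  v = (9 - (1)·0.000) / (4) = 2.250
Residual b − A·x = (-6.752, -1.667); ∞-norm = 6.752

6.752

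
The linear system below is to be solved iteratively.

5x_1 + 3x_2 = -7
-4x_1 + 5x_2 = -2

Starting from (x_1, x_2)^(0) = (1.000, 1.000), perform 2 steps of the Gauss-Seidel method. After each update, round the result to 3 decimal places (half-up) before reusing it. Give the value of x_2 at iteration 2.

Iteration 1:
  x_1 = (-7 - (3)·1.000) / (5) = -2.000
  x_2 = (-2 - (-4)·-2.000) / (5) = -2.000
Iteration 2:
  x_1 = (-7 - (3)·-2.000) / (5) = -0.200
  x_2 = (-2 - (-4)·-0.200) / (5) = -0.560

-0.560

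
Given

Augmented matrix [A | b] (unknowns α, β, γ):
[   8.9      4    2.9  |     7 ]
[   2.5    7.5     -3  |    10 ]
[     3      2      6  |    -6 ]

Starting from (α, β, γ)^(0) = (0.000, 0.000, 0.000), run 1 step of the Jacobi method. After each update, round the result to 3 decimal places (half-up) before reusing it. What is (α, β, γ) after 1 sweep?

Iteration 1:
  α = (7 - (4)·0.000 - (2.9)·0.000) / (8.9) = 0.787
  β = (10 - (2.5)·0.000 - (-3)·0.000) / (7.5) = 1.333
  γ = (-6 - (3)·0.000 - (2)·0.000) / (6) = -1.000

(0.787, 1.333, -1.000)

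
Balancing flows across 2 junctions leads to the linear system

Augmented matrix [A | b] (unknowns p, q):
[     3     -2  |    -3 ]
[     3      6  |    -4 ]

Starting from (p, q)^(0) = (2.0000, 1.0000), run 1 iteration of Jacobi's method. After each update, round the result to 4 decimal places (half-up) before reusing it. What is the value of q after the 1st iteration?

Iteration 1:
  p = (-3 - (-2)·1.0000) / (3) = -0.3333
  q = (-4 - (3)·2.0000) / (6) = -1.6667

-1.6667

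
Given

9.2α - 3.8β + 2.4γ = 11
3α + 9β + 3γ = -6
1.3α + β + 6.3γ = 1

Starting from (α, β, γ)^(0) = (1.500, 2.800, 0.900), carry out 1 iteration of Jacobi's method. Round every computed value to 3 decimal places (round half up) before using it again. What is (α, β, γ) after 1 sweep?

Iteration 1:
  α = (11 - (-3.8)·2.800 - (2.4)·0.900) / (9.2) = 2.117
  β = (-6 - (3)·1.500 - (3)·0.900) / (9) = -1.467
  γ = (1 - (1.3)·1.500 - (1)·2.800) / (6.3) = -0.595

(2.117, -1.467, -0.595)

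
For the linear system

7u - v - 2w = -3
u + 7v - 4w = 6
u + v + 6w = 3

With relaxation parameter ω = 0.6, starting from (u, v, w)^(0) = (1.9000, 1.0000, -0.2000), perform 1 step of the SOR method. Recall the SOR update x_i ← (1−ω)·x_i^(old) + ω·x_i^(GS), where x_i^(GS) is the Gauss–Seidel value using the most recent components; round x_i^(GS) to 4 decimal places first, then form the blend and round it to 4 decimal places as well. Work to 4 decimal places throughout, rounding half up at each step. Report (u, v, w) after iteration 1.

(0.5543, 0.7982, 0.0848)

Iteration 1:
  u: GS value = (-3 - (-1)·1.0000 - (-2)·-0.2000) / (7) = -0.3429;  u ← (1−ω)·1.9000 + ω·-0.3429 = 0.5543
  v: GS value = (6 - (1)·0.5543 - (-4)·-0.2000) / (7) = 0.6637;  v ← (1−ω)·1.0000 + ω·0.6637 = 0.7982
  w: GS value = (3 - (1)·0.5543 - (1)·0.7982) / (6) = 0.2746;  w ← (1−ω)·-0.2000 + ω·0.2746 = 0.0848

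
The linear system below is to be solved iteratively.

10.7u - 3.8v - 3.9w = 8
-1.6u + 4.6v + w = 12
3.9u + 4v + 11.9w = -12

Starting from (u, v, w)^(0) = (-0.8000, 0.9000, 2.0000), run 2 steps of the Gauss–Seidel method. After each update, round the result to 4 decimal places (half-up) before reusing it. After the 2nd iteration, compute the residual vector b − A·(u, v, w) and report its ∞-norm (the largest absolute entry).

Iteration 1:
  u = (8 - (-3.8)·0.9000 - (-3.9)·2.0000) / (10.7) = 1.7963
  v = (12 - (-1.6)·1.7963 - (1)·2.0000) / (4.6) = 2.7987
  w = (-12 - (3.9)·1.7963 - (4)·2.7987) / (11.9) = -2.5378
Iteration 2:
  u = (8 - (-3.8)·2.7987 - (-3.9)·-2.5378) / (10.7) = 0.8166
  v = (12 - (-1.6)·0.8166 - (1)·-2.5378) / (4.6) = 3.4444
  w = (-12 - (3.9)·0.8166 - (4)·3.4444) / (11.9) = -2.4338
Residual b − A·x = (2.8593, -0.1039, -0.0001); ∞-norm = 2.8593

2.8593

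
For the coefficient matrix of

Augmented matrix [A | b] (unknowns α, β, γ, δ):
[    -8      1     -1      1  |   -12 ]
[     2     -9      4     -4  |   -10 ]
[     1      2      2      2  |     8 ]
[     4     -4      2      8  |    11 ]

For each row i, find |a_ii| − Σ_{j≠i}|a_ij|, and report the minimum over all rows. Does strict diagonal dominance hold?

-3

row 1: |-8| − (1+1+1) = 5
row 2: |-9| − (2+4+4) = -1
row 3: |2| − (1+2+2) = -3
row 4: |8| − (4+4+2) = -2
minimum over rows = -3 → not strictly diagonally dominant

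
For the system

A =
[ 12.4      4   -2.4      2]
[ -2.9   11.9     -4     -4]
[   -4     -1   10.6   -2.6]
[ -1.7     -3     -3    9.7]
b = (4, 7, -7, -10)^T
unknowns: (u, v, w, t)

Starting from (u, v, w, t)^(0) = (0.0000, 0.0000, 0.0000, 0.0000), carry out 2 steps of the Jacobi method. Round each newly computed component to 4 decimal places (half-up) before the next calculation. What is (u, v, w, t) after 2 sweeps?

(0.1713, 0.0983, -0.7360, -0.9967)

Iteration 1:
  u = (4 - (4)·0.0000 - (-2.4)·0.0000 - (2)·0.0000) / (12.4) = 0.3226
  v = (7 - (-2.9)·0.0000 - (-4)·0.0000 - (-4)·0.0000) / (11.9) = 0.5882
  w = (-7 - (-4)·0.0000 - (-1)·0.0000 - (-2.6)·0.0000) / (10.6) = -0.6604
  t = (-10 - (-1.7)·0.0000 - (-3)·0.0000 - (-3)·0.0000) / (9.7) = -1.0309
Iteration 2:
  u = (4 - (4)·0.5882 - (-2.4)·-0.6604 - (2)·-1.0309) / (12.4) = 0.1713
  v = (7 - (-2.9)·0.3226 - (-4)·-0.6604 - (-4)·-1.0309) / (11.9) = 0.0983
  w = (-7 - (-4)·0.3226 - (-1)·0.5882 - (-2.6)·-1.0309) / (10.6) = -0.7360
  t = (-10 - (-1.7)·0.3226 - (-3)·0.5882 - (-3)·-0.6604) / (9.7) = -0.9967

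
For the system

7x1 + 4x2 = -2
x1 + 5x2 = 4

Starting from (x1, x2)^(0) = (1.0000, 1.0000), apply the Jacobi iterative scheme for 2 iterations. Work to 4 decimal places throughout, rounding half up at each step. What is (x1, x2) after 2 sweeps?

Iteration 1:
  x1 = (-2 - (4)·1.0000) / (7) = -0.8571
  x2 = (4 - (1)·1.0000) / (5) = 0.6000
Iteration 2:
  x1 = (-2 - (4)·0.6000) / (7) = -0.6286
  x2 = (4 - (1)·-0.8571) / (5) = 0.9714

(-0.6286, 0.9714)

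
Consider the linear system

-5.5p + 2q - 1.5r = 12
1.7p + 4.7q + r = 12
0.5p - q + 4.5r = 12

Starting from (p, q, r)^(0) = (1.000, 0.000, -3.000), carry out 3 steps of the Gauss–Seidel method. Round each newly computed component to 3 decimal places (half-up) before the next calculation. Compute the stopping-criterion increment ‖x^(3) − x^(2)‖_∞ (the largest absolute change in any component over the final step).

Iteration 1:
  p = (12 - (2)·0.000 - (-1.5)·-3.000) / (-5.5) = -1.364
  q = (12 - (1.7)·-1.364 - (1)·-3.000) / (4.7) = 3.685
  r = (12 - (0.5)·-1.364 - (-1)·3.685) / (4.5) = 3.637
Iteration 2:
  p = (12 - (2)·3.685 - (-1.5)·3.637) / (-5.5) = -1.834
  q = (12 - (1.7)·-1.834 - (1)·3.637) / (4.7) = 2.443
  r = (12 - (0.5)·-1.834 - (-1)·2.443) / (4.5) = 3.413
Iteration 3:
  p = (12 - (2)·2.443 - (-1.5)·3.413) / (-5.5) = -2.224
  q = (12 - (1.7)·-2.224 - (1)·3.413) / (4.7) = 2.631
  r = (12 - (0.5)·-2.224 - (-1)·2.631) / (4.5) = 3.498
Change: (-0.390, 0.188, 0.085) → max |·| = 0.390

0.390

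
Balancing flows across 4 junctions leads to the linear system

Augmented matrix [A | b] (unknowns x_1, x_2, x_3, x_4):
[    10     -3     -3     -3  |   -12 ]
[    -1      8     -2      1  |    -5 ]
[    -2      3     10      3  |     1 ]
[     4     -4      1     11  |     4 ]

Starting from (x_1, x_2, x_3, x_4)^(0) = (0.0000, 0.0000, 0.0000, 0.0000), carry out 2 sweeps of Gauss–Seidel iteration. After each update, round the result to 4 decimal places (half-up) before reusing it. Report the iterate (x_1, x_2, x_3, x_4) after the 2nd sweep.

Iteration 1:
  x_1 = (-12 - (-3)·0.0000 - (-3)·0.0000 - (-3)·0.0000) / (10) = -1.2000
  x_2 = (-5 - (-1)·-1.2000 - (-2)·0.0000 - (1)·0.0000) / (8) = -0.7750
  x_3 = (1 - (-2)·-1.2000 - (3)·-0.7750 - (3)·0.0000) / (10) = 0.0925
  x_4 = (4 - (4)·-1.2000 - (-4)·-0.7750 - (1)·0.0925) / (11) = 0.5098
Iteration 2:
  x_1 = (-12 - (-3)·-0.7750 - (-3)·0.0925 - (-3)·0.5098) / (10) = -1.2518
  x_2 = (-5 - (-1)·-1.2518 - (-2)·0.0925 - (1)·0.5098) / (8) = -0.8221
  x_3 = (1 - (-2)·-1.2518 - (3)·-0.8221 - (3)·0.5098) / (10) = -0.0567
  x_4 = (4 - (4)·-1.2518 - (-4)·-0.8221 - (1)·-0.0567) / (11) = 0.5250

(-1.2518, -0.8221, -0.0567, 0.5250)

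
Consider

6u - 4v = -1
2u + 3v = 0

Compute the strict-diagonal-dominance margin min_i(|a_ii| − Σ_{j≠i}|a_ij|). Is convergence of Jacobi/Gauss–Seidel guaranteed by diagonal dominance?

1

row 1: |6| − (4) = 2
row 2: |3| − (2) = 1
minimum over rows = 1 → strictly diagonally dominant (convergence guaranteed)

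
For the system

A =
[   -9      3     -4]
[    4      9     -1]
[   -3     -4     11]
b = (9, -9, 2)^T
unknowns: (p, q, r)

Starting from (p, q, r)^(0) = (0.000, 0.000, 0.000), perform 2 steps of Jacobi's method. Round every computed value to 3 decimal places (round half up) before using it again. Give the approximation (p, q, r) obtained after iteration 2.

(-1.414, -0.535, -0.455)

Iteration 1:
  p = (9 - (3)·0.000 - (-4)·0.000) / (-9) = -1.000
  q = (-9 - (4)·0.000 - (-1)·0.000) / (9) = -1.000
  r = (2 - (-3)·0.000 - (-4)·0.000) / (11) = 0.182
Iteration 2:
  p = (9 - (3)·-1.000 - (-4)·0.182) / (-9) = -1.414
  q = (-9 - (4)·-1.000 - (-1)·0.182) / (9) = -0.535
  r = (2 - (-3)·-1.000 - (-4)·-1.000) / (11) = -0.455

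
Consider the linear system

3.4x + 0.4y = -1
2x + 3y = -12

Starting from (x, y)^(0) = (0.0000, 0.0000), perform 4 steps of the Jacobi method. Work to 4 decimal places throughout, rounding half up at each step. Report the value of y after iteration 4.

-4.1023

Iteration 1:
  x = (-1 - (0.4)·0.0000) / (3.4) = -0.2941
  y = (-12 - (2)·0.0000) / (3) = -4.0000
Iteration 2:
  x = (-1 - (0.4)·-4.0000) / (3.4) = 0.1765
  y = (-12 - (2)·-0.2941) / (3) = -3.8039
Iteration 3:
  x = (-1 - (0.4)·-3.8039) / (3.4) = 0.1534
  y = (-12 - (2)·0.1765) / (3) = -4.1177
Iteration 4:
  x = (-1 - (0.4)·-4.1177) / (3.4) = 0.1903
  y = (-12 - (2)·0.1534) / (3) = -4.1023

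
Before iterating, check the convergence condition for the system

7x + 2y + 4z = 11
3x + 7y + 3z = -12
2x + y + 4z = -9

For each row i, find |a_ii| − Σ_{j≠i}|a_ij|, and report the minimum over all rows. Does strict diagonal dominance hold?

row 1: |7| − (2+4) = 1
row 2: |7| − (3+3) = 1
row 3: |4| − (2+1) = 1
minimum over rows = 1 → strictly diagonally dominant (convergence guaranteed)

1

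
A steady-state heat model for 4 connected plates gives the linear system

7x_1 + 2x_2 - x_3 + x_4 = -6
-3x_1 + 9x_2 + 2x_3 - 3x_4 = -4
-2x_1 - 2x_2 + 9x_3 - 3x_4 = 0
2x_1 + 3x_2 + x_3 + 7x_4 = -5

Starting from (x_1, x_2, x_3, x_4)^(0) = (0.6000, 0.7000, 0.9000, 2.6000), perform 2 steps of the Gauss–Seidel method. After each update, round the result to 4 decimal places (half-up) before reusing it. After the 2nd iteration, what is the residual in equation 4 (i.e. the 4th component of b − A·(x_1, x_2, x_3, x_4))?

Iteration 1:
  x_1 = (-6 - (2)·0.7000 - (-1)·0.9000 - (1)·2.6000) / (7) = -1.3000
  x_2 = (-4 - (-3)·-1.3000 - (2)·0.9000 - (-3)·2.6000) / (9) = -0.2111
  x_3 = (0 - (-2)·-1.3000 - (-2)·-0.2111 - (-3)·2.6000) / (9) = 0.5309
  x_4 = (-5 - (2)·-1.3000 - (3)·-0.2111 - (1)·0.5309) / (7) = -0.3282
Iteration 2:
  x_1 = (-6 - (2)·-0.2111 - (-1)·0.5309 - (1)·-0.3282) / (7) = -0.6741
  x_2 = (-4 - (-3)·-0.6741 - (2)·0.5309 - (-3)·-0.3282) / (9) = -0.8965
  x_3 = (0 - (-2)·-0.6741 - (-2)·-0.8965 - (-3)·-0.3282) / (9) = -0.4584
  x_4 = (-5 - (2)·-0.6741 - (3)·-0.8965 - (1)·-0.4584) / (7) = -0.0720
Residual b − A·x = (0.1253, 2.7470, 0.7684, 0.0001)

0.0001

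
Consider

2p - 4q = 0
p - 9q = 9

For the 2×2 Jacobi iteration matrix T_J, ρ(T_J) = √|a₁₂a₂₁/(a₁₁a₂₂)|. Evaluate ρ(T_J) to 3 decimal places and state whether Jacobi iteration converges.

a₁₂a₂₁/(a₁₁a₂₂) = (-4)·(1) / ((2)·(-9)) = 0.222222
ρ = √|0.222222| = √0.222222 = 0.471
ρ < 1, so Jacobi converges

0.471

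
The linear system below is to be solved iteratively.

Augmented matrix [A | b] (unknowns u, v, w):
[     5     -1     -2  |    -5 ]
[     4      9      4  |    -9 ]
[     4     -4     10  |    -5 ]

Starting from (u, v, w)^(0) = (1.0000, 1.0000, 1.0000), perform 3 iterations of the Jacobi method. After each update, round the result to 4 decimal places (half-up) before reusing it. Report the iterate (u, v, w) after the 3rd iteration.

(-1.5582, 0.1882, -0.1089)

Iteration 1:
  u = (-5 - (-1)·1.0000 - (-2)·1.0000) / (5) = -0.4000
  v = (-9 - (4)·1.0000 - (4)·1.0000) / (9) = -1.8889
  w = (-5 - (4)·1.0000 - (-4)·1.0000) / (10) = -0.5000
Iteration 2:
  u = (-5 - (-1)·-1.8889 - (-2)·-0.5000) / (5) = -1.5778
  v = (-9 - (4)·-0.4000 - (4)·-0.5000) / (9) = -0.6000
  w = (-5 - (4)·-0.4000 - (-4)·-1.8889) / (10) = -1.0956
Iteration 3:
  u = (-5 - (-1)·-0.6000 - (-2)·-1.0956) / (5) = -1.5582
  v = (-9 - (4)·-1.5778 - (4)·-1.0956) / (9) = 0.1882
  w = (-5 - (4)·-1.5778 - (-4)·-0.6000) / (10) = -0.1089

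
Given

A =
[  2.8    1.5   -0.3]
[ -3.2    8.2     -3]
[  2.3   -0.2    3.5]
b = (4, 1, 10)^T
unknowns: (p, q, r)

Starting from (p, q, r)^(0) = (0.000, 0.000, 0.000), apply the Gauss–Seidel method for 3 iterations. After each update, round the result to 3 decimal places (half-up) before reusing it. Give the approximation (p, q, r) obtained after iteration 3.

Iteration 1:
  p = (4 - (1.5)·0.000 - (-0.3)·0.000) / (2.8) = 1.429
  q = (1 - (-3.2)·1.429 - (-3)·0.000) / (8.2) = 0.680
  r = (10 - (2.3)·1.429 - (-0.2)·0.680) / (3.5) = 1.957
Iteration 2:
  p = (4 - (1.5)·0.680 - (-0.3)·1.957) / (2.8) = 1.274
  q = (1 - (-3.2)·1.274 - (-3)·1.957) / (8.2) = 1.335
  r = (10 - (2.3)·1.274 - (-0.2)·1.335) / (3.5) = 2.096
Iteration 3:
  p = (4 - (1.5)·1.335 - (-0.3)·2.096) / (2.8) = 0.938
  q = (1 - (-3.2)·0.938 - (-3)·2.096) / (8.2) = 1.255
  r = (10 - (2.3)·0.938 - (-0.2)·1.255) / (3.5) = 2.312

(0.938, 1.255, 2.312)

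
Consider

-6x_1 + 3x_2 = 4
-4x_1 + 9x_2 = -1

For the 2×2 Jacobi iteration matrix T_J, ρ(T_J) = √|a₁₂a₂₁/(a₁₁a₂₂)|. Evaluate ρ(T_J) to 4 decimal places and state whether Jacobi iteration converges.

0.4714

a₁₂a₂₁/(a₁₁a₂₂) = (3)·(-4) / ((-6)·(9)) = 0.222222
ρ = √|0.222222| = √0.222222 = 0.4714
ρ < 1, so Jacobi converges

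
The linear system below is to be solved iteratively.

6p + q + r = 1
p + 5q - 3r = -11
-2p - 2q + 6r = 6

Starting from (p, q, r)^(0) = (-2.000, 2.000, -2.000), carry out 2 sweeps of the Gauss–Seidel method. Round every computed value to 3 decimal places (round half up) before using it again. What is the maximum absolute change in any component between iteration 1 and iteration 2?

1.029

Iteration 1:
  p = (1 - (1)·2.000 - (1)·-2.000) / (6) = 0.167
  q = (-11 - (1)·0.167 - (-3)·-2.000) / (5) = -3.433
  r = (6 - (-2)·0.167 - (-2)·-3.433) / (6) = -0.089
Iteration 2:
  p = (1 - (1)·-3.433 - (1)·-0.089) / (6) = 0.754
  q = (-11 - (1)·0.754 - (-3)·-0.089) / (5) = -2.404
  r = (6 - (-2)·0.754 - (-2)·-2.404) / (6) = 0.450
Change: (0.587, 1.029, 0.539) → max |·| = 1.029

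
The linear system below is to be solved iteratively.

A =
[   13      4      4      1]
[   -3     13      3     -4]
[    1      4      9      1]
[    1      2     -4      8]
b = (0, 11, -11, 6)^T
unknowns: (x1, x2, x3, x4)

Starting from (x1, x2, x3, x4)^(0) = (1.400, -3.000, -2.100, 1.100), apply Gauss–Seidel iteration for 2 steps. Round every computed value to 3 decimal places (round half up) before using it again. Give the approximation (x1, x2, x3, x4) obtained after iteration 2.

(0.208, 1.098, -1.607, -0.354)

Iteration 1:
  x1 = (0 - (4)·-3.000 - (4)·-2.100 - (1)·1.100) / (13) = 1.485
  x2 = (11 - (-3)·1.485 - (3)·-2.100 - (-4)·1.100) / (13) = 2.012
  x3 = (-11 - (1)·1.485 - (4)·2.012 - (1)·1.100) / (9) = -2.404
  x4 = (6 - (1)·1.485 - (2)·2.012 - (-4)·-2.404) / (8) = -1.141
Iteration 2:
  x1 = (0 - (4)·2.012 - (4)·-2.404 - (1)·-1.141) / (13) = 0.208
  x2 = (11 - (-3)·0.208 - (3)·-2.404 - (-4)·-1.141) / (13) = 1.098
  x3 = (-11 - (1)·0.208 - (4)·1.098 - (1)·-1.141) / (9) = -1.607
  x4 = (6 - (1)·0.208 - (2)·1.098 - (-4)·-1.607) / (8) = -0.354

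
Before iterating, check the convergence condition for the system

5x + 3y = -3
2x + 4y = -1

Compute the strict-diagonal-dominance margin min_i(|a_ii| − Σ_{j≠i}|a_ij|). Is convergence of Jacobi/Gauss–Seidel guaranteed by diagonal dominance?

2

row 1: |5| − (3) = 2
row 2: |4| − (2) = 2
minimum over rows = 2 → strictly diagonally dominant (convergence guaranteed)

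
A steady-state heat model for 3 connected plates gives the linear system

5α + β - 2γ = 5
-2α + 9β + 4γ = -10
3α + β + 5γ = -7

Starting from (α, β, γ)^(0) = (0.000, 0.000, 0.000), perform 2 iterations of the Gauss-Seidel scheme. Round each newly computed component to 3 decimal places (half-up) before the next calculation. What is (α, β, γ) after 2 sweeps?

Iteration 1:
  α = (5 - (1)·0.000 - (-2)·0.000) / (5) = 1.000
  β = (-10 - (-2)·1.000 - (4)·0.000) / (9) = -0.889
  γ = (-7 - (3)·1.000 - (1)·-0.889) / (5) = -1.822
Iteration 2:
  α = (5 - (1)·-0.889 - (-2)·-1.822) / (5) = 0.449
  β = (-10 - (-2)·0.449 - (4)·-1.822) / (9) = -0.202
  γ = (-7 - (3)·0.449 - (1)·-0.202) / (5) = -1.629

(0.449, -0.202, -1.629)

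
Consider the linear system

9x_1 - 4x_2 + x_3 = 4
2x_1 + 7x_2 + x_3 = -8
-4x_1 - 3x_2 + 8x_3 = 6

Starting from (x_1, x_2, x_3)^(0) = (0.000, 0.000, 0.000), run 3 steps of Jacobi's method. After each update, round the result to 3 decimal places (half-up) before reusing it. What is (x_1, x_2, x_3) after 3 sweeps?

Iteration 1:
  x_1 = (4 - (-4)·0.000 - (1)·0.000) / (9) = 0.444
  x_2 = (-8 - (2)·0.000 - (1)·0.000) / (7) = -1.143
  x_3 = (6 - (-4)·0.000 - (-3)·0.000) / (8) = 0.750
Iteration 2:
  x_1 = (4 - (-4)·-1.143 - (1)·0.750) / (9) = -0.147
  x_2 = (-8 - (2)·0.444 - (1)·0.750) / (7) = -1.377
  x_3 = (6 - (-4)·0.444 - (-3)·-1.143) / (8) = 0.543
Iteration 3:
  x_1 = (4 - (-4)·-1.377 - (1)·0.543) / (9) = -0.228
  x_2 = (-8 - (2)·-0.147 - (1)·0.543) / (7) = -1.178
  x_3 = (6 - (-4)·-0.147 - (-3)·-1.377) / (8) = 0.160

(-0.228, -1.178, 0.160)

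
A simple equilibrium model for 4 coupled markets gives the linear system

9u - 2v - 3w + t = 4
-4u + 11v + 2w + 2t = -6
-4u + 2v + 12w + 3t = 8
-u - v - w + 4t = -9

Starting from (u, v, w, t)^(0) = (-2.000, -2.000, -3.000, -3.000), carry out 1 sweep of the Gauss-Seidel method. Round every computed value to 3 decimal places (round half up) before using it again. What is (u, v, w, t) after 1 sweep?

Iteration 1:
  u = (4 - (-2)·-2.000 - (-3)·-3.000 - (1)·-3.000) / (9) = -0.667
  v = (-6 - (-4)·-0.667 - (2)·-3.000 - (2)·-3.000) / (11) = 0.303
  w = (8 - (-4)·-0.667 - (2)·0.303 - (3)·-3.000) / (12) = 1.144
  t = (-9 - (-1)·-0.667 - (-1)·0.303 - (-1)·1.144) / (4) = -2.055

(-0.667, 0.303, 1.144, -2.055)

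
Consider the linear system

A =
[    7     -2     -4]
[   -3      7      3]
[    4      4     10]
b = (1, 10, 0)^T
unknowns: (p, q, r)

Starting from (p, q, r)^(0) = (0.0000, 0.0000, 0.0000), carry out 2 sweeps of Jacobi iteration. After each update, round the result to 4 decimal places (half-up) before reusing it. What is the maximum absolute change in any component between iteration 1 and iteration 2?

0.6286

Iteration 1:
  p = (1 - (-2)·0.0000 - (-4)·0.0000) / (7) = 0.1429
  q = (10 - (-3)·0.0000 - (3)·0.0000) / (7) = 1.4286
  r = (0 - (4)·0.0000 - (4)·0.0000) / (10) = 0.0000
Iteration 2:
  p = (1 - (-2)·1.4286 - (-4)·0.0000) / (7) = 0.5510
  q = (10 - (-3)·0.1429 - (3)·0.0000) / (7) = 1.4898
  r = (0 - (4)·0.1429 - (4)·1.4286) / (10) = -0.6286
Change: (0.4081, 0.0612, -0.6286) → max |·| = 0.6286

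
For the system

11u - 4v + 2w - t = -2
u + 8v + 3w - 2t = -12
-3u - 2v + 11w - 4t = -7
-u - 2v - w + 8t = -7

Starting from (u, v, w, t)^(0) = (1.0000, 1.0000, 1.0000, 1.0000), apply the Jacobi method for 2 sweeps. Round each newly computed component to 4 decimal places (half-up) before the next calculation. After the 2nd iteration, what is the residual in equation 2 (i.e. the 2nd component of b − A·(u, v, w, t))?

Iteration 1:
  u = (-2 - (-4)·1.0000 - (2)·1.0000 - (-1)·1.0000) / (11) = 0.0909
  v = (-12 - (1)·1.0000 - (3)·1.0000 - (-2)·1.0000) / (8) = -1.7500
  w = (-7 - (-3)·1.0000 - (-2)·1.0000 - (-4)·1.0000) / (11) = 0.1818
  t = (-7 - (-1)·1.0000 - (-2)·1.0000 - (-1)·1.0000) / (8) = -0.3750
Iteration 2:
  u = (-2 - (-4)·-1.7500 - (2)·0.1818 - (-1)·-0.3750) / (11) = -0.8853
  v = (-12 - (1)·0.0909 - (3)·0.1818 - (-2)·-0.3750) / (8) = -1.6733
  w = (-7 - (-3)·0.0909 - (-2)·-1.7500 - (-4)·-0.3750) / (11) = -1.0661
  t = (-7 - (-1)·0.0909 - (-2)·-1.7500 - (-1)·0.1818) / (8) = -1.2784
Residual b − A·x = (1.8989, 2.9132, -6.3890, -2.0708)

2.9132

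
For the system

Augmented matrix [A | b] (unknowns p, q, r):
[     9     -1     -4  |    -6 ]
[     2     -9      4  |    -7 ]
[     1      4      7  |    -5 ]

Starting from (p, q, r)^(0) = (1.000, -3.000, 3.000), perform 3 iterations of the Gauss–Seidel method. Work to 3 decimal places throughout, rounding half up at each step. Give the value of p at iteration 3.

-0.842

Iteration 1:
  p = (-6 - (-1)·-3.000 - (-4)·3.000) / (9) = 0.333
  q = (-7 - (2)·0.333 - (4)·3.000) / (-9) = 2.185
  r = (-5 - (1)·0.333 - (4)·2.185) / (7) = -2.010
Iteration 2:
  p = (-6 - (-1)·2.185 - (-4)·-2.010) / (9) = -1.317
  q = (-7 - (2)·-1.317 - (4)·-2.010) / (-9) = -0.408
  r = (-5 - (1)·-1.317 - (4)·-0.408) / (7) = -0.293
Iteration 3:
  p = (-6 - (-1)·-0.408 - (-4)·-0.293) / (9) = -0.842
  q = (-7 - (2)·-0.842 - (4)·-0.293) / (-9) = 0.460
  r = (-5 - (1)·-0.842 - (4)·0.460) / (7) = -0.857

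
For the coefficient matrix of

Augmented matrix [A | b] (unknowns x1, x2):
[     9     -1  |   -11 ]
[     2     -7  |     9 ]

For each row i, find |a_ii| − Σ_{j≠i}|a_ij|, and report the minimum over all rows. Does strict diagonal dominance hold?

row 1: |9| − (1) = 8
row 2: |-7| − (2) = 5
minimum over rows = 5 → strictly diagonally dominant (convergence guaranteed)

5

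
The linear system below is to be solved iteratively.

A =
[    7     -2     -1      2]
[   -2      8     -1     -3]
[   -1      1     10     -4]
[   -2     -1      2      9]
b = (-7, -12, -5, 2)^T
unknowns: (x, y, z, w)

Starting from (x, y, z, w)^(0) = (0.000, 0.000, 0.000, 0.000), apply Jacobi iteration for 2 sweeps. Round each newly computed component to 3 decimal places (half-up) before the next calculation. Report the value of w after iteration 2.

Iteration 1:
  x = (-7 - (-2)·0.000 - (-1)·0.000 - (2)·0.000) / (7) = -1.000
  y = (-12 - (-2)·0.000 - (-1)·0.000 - (-3)·0.000) / (8) = -1.500
  z = (-5 - (-1)·0.000 - (1)·0.000 - (-4)·0.000) / (10) = -0.500
  w = (2 - (-2)·0.000 - (-1)·0.000 - (2)·0.000) / (9) = 0.222
Iteration 2:
  x = (-7 - (-2)·-1.500 - (-1)·-0.500 - (2)·0.222) / (7) = -1.563
  y = (-12 - (-2)·-1.000 - (-1)·-0.500 - (-3)·0.222) / (8) = -1.729
  z = (-5 - (-1)·-1.000 - (1)·-1.500 - (-4)·0.222) / (10) = -0.361
  w = (2 - (-2)·-1.000 - (-1)·-1.500 - (2)·-0.500) / (9) = -0.056

-0.056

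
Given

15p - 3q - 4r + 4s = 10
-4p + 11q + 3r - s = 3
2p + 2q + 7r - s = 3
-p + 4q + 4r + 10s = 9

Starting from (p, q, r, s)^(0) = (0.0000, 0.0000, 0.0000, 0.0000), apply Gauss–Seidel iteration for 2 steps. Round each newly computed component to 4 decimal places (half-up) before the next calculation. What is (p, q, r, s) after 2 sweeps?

Iteration 1:
  p = (10 - (-3)·0.0000 - (-4)·0.0000 - (4)·0.0000) / (15) = 0.6667
  q = (3 - (-4)·0.6667 - (3)·0.0000 - (-1)·0.0000) / (11) = 0.5152
  r = (3 - (2)·0.6667 - (2)·0.5152 - (-1)·0.0000) / (7) = 0.0909
  s = (9 - (-1)·0.6667 - (4)·0.5152 - (4)·0.0909) / (10) = 0.7242
Iteration 2:
  p = (10 - (-3)·0.5152 - (-4)·0.0909 - (4)·0.7242) / (15) = 0.6008
  q = (3 - (-4)·0.6008 - (3)·0.0909 - (-1)·0.7242) / (11) = 0.5322
  r = (3 - (2)·0.6008 - (2)·0.5322 - (-1)·0.7242) / (7) = 0.2083
  s = (9 - (-1)·0.6008 - (4)·0.5322 - (4)·0.2083) / (10) = 0.6639

(0.6008, 0.5322, 0.2083, 0.6639)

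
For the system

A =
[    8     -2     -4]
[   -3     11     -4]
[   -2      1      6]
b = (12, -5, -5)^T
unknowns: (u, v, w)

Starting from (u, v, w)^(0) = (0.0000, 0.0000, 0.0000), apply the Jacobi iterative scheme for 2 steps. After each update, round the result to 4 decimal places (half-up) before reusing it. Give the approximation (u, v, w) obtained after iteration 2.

Iteration 1:
  u = (12 - (-2)·0.0000 - (-4)·0.0000) / (8) = 1.5000
  v = (-5 - (-3)·0.0000 - (-4)·0.0000) / (11) = -0.4545
  w = (-5 - (-2)·0.0000 - (1)·0.0000) / (6) = -0.8333
Iteration 2:
  u = (12 - (-2)·-0.4545 - (-4)·-0.8333) / (8) = 0.9697
  v = (-5 - (-3)·1.5000 - (-4)·-0.8333) / (11) = -0.3485
  w = (-5 - (-2)·1.5000 - (1)·-0.4545) / (6) = -0.2576

(0.9697, -0.3485, -0.2576)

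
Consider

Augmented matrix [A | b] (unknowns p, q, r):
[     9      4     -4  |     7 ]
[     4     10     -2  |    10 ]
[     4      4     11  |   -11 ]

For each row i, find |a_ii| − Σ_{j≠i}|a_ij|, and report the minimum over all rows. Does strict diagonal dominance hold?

row 1: |9| − (4+4) = 1
row 2: |10| − (4+2) = 4
row 3: |11| − (4+4) = 3
minimum over rows = 1 → strictly diagonally dominant (convergence guaranteed)

1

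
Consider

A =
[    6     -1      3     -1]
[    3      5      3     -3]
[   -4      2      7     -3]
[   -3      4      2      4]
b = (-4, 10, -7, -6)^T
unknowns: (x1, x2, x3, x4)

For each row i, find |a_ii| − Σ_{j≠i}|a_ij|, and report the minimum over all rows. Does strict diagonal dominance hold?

-5

row 1: |6| − (1+3+1) = 1
row 2: |5| − (3+3+3) = -4
row 3: |7| − (4+2+3) = -2
row 4: |4| − (3+4+2) = -5
minimum over rows = -5 → not strictly diagonally dominant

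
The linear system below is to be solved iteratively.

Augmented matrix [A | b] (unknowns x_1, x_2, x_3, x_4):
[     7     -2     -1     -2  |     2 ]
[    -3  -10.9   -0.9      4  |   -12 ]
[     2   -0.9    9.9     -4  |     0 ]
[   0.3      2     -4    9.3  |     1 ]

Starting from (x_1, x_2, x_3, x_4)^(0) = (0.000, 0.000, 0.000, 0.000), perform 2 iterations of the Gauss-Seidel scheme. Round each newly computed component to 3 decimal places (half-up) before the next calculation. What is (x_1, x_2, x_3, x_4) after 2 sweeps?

(0.552, 0.907, -0.072, -0.136)

Iteration 1:
  x_1 = (2 - (-2)·0.000 - (-1)·0.000 - (-2)·0.000) / (7) = 0.286
  x_2 = (-12 - (-3)·0.286 - (-0.9)·0.000 - (4)·0.000) / (-10.9) = 1.022
  x_3 = (0 - (2)·0.286 - (-0.9)·1.022 - (-4)·0.000) / (9.9) = 0.035
  x_4 = (1 - (0.3)·0.286 - (2)·1.022 - (-4)·0.035) / (9.3) = -0.106
Iteration 2:
  x_1 = (2 - (-2)·1.022 - (-1)·0.035 - (-2)·-0.106) / (7) = 0.552
  x_2 = (-12 - (-3)·0.552 - (-0.9)·0.035 - (4)·-0.106) / (-10.9) = 0.907
  x_3 = (0 - (2)·0.552 - (-0.9)·0.907 - (-4)·-0.106) / (9.9) = -0.072
  x_4 = (1 - (0.3)·0.552 - (2)·0.907 - (-4)·-0.072) / (9.3) = -0.136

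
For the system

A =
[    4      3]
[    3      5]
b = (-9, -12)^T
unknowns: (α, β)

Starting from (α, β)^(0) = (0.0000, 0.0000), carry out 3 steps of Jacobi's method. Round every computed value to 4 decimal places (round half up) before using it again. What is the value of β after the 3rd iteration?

-2.1300

Iteration 1:
  α = (-9 - (3)·0.0000) / (4) = -2.2500
  β = (-12 - (3)·0.0000) / (5) = -2.4000
Iteration 2:
  α = (-9 - (3)·-2.4000) / (4) = -0.4500
  β = (-12 - (3)·-2.2500) / (5) = -1.0500
Iteration 3:
  α = (-9 - (3)·-1.0500) / (4) = -1.4625
  β = (-12 - (3)·-0.4500) / (5) = -2.1300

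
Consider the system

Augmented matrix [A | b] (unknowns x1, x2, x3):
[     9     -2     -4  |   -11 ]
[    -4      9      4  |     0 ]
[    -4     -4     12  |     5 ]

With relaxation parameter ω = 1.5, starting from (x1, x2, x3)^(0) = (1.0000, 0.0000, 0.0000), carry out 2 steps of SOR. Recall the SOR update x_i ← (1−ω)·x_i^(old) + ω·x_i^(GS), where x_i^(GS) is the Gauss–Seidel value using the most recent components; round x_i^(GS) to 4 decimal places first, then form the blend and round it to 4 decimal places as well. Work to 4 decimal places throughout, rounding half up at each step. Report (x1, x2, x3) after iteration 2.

Iteration 1:
  x1: GS value = (-11 - (-2)·0.0000 - (-4)·0.0000) / (9) = -1.2222;  x1 ← (1−ω)·1.0000 + ω·-1.2222 = -2.3333
  x2: GS value = (0 - (-4)·-2.3333 - (4)·0.0000) / (9) = -1.0370;  x2 ← (1−ω)·0.0000 + ω·-1.0370 = -1.5555
  x3: GS value = (5 - (-4)·-2.3333 - (-4)·-1.5555) / (12) = -0.8796;  x3 ← (1−ω)·0.0000 + ω·-0.8796 = -1.3194
Iteration 2:
  x1: GS value = (-11 - (-2)·-1.5555 - (-4)·-1.3194) / (9) = -2.1543;  x1 ← (1−ω)·-2.3333 + ω·-2.1543 = -2.0648
  x2: GS value = (0 - (-4)·-2.0648 - (4)·-1.3194) / (9) = -0.3313;  x2 ← (1−ω)·-1.5555 + ω·-0.3313 = 0.2808
  x3: GS value = (5 - (-4)·-2.0648 - (-4)·0.2808) / (12) = -0.1780;  x3 ← (1−ω)·-1.3194 + ω·-0.1780 = 0.3927

(-2.0648, 0.2808, 0.3927)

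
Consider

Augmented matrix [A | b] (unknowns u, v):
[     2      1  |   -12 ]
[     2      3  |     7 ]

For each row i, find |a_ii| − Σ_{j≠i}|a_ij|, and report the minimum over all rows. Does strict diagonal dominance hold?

1

row 1: |2| − (1) = 1
row 2: |3| − (2) = 1
minimum over rows = 1 → strictly diagonally dominant (convergence guaranteed)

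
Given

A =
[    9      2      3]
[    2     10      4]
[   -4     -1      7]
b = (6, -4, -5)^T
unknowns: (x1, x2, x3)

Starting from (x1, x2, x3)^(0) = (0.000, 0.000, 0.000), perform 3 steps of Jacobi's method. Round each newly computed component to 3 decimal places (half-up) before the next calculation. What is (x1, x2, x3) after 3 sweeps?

(0.852, -0.443, -0.182)

Iteration 1:
  x1 = (6 - (2)·0.000 - (3)·0.000) / (9) = 0.667
  x2 = (-4 - (2)·0.000 - (4)·0.000) / (10) = -0.400
  x3 = (-5 - (-4)·0.000 - (-1)·0.000) / (7) = -0.714
Iteration 2:
  x1 = (6 - (2)·-0.400 - (3)·-0.714) / (9) = 0.994
  x2 = (-4 - (2)·0.667 - (4)·-0.714) / (10) = -0.248
  x3 = (-5 - (-4)·0.667 - (-1)·-0.400) / (7) = -0.390
Iteration 3:
  x1 = (6 - (2)·-0.248 - (3)·-0.390) / (9) = 0.852
  x2 = (-4 - (2)·0.994 - (4)·-0.390) / (10) = -0.443
  x3 = (-5 - (-4)·0.994 - (-1)·-0.248) / (7) = -0.182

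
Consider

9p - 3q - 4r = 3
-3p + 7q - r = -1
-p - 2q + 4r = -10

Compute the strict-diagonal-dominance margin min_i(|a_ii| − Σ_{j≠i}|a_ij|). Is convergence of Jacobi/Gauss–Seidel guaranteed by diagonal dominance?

1

row 1: |9| − (3+4) = 2
row 2: |7| − (3+1) = 3
row 3: |4| − (1+2) = 1
minimum over rows = 1 → strictly diagonally dominant (convergence guaranteed)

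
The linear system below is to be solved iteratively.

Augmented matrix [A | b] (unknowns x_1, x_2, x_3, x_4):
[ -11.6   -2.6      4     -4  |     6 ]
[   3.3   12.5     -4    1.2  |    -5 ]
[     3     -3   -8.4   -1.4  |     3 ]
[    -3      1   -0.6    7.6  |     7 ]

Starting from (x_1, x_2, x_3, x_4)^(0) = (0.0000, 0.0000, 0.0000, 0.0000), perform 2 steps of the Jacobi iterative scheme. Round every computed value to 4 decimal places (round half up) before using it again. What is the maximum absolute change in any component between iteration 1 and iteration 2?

0.3511

Iteration 1:
  x_1 = (6 - (-2.6)·0.0000 - (4)·0.0000 - (-4)·0.0000) / (-11.6) = -0.5172
  x_2 = (-5 - (3.3)·0.0000 - (-4)·0.0000 - (1.2)·0.0000) / (12.5) = -0.4000
  x_3 = (3 - (3)·0.0000 - (-3)·0.0000 - (-1.4)·0.0000) / (-8.4) = -0.3571
  x_4 = (7 - (-3)·0.0000 - (1)·0.0000 - (-0.6)·0.0000) / (7.6) = 0.9211
Iteration 2:
  x_1 = (6 - (-2.6)·-0.4000 - (4)·-0.3571 - (-4)·0.9211) / (-11.6) = -0.8683
  x_2 = (-5 - (3.3)·-0.5172 - (-4)·-0.3571 - (1.2)·0.9211) / (12.5) = -0.4662
  x_3 = (3 - (3)·-0.5172 - (-3)·-0.4000 - (-1.4)·0.9211) / (-8.4) = -0.5525
  x_4 = (7 - (-3)·-0.5172 - (1)·-0.4000 - (-0.6)·-0.3571) / (7.6) = 0.7413
Change: (-0.3511, -0.0662, -0.1954, -0.1798) → max |·| = 0.3511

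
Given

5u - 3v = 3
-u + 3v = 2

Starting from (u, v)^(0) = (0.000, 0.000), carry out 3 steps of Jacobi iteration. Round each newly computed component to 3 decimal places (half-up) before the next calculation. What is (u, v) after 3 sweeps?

(1.120, 1.000)

Iteration 1:
  u = (3 - (-3)·0.000) / (5) = 0.600
  v = (2 - (-1)·0.000) / (3) = 0.667
Iteration 2:
  u = (3 - (-3)·0.667) / (5) = 1.000
  v = (2 - (-1)·0.600) / (3) = 0.867
Iteration 3:
  u = (3 - (-3)·0.867) / (5) = 1.120
  v = (2 - (-1)·1.000) / (3) = 1.000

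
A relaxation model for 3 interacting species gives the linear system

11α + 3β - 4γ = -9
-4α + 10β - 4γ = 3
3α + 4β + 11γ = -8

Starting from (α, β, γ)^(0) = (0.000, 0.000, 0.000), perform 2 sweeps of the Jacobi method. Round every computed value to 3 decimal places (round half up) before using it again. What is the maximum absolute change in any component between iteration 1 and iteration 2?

0.618

Iteration 1:
  α = (-9 - (3)·0.000 - (-4)·0.000) / (11) = -0.818
  β = (3 - (-4)·0.000 - (-4)·0.000) / (10) = 0.300
  γ = (-8 - (3)·0.000 - (4)·0.000) / (11) = -0.727
Iteration 2:
  α = (-9 - (3)·0.300 - (-4)·-0.727) / (11) = -1.164
  β = (3 - (-4)·-0.818 - (-4)·-0.727) / (10) = -0.318
  γ = (-8 - (3)·-0.818 - (4)·0.300) / (11) = -0.613
Change: (-0.346, -0.618, 0.114) → max |·| = 0.618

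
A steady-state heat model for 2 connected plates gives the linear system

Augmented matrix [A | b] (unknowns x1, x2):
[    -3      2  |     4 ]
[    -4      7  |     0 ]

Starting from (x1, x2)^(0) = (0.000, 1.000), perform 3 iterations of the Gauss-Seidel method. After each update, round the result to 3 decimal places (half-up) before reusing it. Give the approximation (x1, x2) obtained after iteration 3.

Iteration 1:
  x1 = (4 - (2)·1.000) / (-3) = -0.667
  x2 = (0 - (-4)·-0.667) / (7) = -0.381
Iteration 2:
  x1 = (4 - (2)·-0.381) / (-3) = -1.587
  x2 = (0 - (-4)·-1.587) / (7) = -0.907
Iteration 3:
  x1 = (4 - (2)·-0.907) / (-3) = -1.938
  x2 = (0 - (-4)·-1.938) / (7) = -1.107

(-1.938, -1.107)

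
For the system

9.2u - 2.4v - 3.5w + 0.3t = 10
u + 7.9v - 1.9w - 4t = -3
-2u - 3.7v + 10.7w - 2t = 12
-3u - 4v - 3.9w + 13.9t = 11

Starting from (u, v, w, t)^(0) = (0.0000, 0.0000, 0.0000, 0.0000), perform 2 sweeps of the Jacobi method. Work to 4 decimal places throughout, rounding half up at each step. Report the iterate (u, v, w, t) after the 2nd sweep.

(1.3888, 0.1531, 1.3413, 1.2314)

Iteration 1:
  u = (10 - (-2.4)·0.0000 - (-3.5)·0.0000 - (0.3)·0.0000) / (9.2) = 1.0870
  v = (-3 - (1)·0.0000 - (-1.9)·0.0000 - (-4)·0.0000) / (7.9) = -0.3797
  w = (12 - (-2)·0.0000 - (-3.7)·0.0000 - (-2)·0.0000) / (10.7) = 1.1215
  t = (11 - (-3)·0.0000 - (-4)·0.0000 - (-3.9)·0.0000) / (13.9) = 0.7914
Iteration 2:
  u = (10 - (-2.4)·-0.3797 - (-3.5)·1.1215 - (0.3)·0.7914) / (9.2) = 1.3888
  v = (-3 - (1)·1.0870 - (-1.9)·1.1215 - (-4)·0.7914) / (7.9) = 0.1531
  w = (12 - (-2)·1.0870 - (-3.7)·-0.3797 - (-2)·0.7914) / (10.7) = 1.3413
  t = (11 - (-3)·1.0870 - (-4)·-0.3797 - (-3.9)·1.1215) / (13.9) = 1.2314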